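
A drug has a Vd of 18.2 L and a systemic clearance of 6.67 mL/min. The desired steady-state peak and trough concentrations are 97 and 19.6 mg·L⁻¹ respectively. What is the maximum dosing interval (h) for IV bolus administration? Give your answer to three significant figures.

72.7 h

CL = 6.67 mL/min = 6.67 × 0.06 = 0.4002 L/h
k = CL / Vd = 0.4002 / 18.20 = 0.02199 h⁻¹
Between IV bolus doses, concentration decays as C = C₀·e^(−kτ), so C_peak/C_trough = e^(kτ).
τ_max = ln(C_peak/C_trough) / k = ln(97/19.6) / 0.02199 = 1.599 / 0.02199 = 72.71 h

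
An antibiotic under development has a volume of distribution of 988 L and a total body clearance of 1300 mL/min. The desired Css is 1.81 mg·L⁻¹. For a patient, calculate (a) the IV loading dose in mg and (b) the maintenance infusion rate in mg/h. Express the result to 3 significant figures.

(a) 1790 mg; (b) 141 mg/h

LD = Vd · C_target = 988.0 × 1.81 = 1788 mg
CL = 1300 mL/min = 1300 × 0.06 = 78.00 L/h
Infusion rate = 78.00 L/h × 1.81 mg/L = 141.2 mg/h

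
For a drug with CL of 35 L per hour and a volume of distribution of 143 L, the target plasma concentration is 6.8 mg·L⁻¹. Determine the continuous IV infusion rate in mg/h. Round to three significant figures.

Infusion rate = CL · Css = 35.00 L/h × 6.8 mg/L = 238.0 mg/h

238 mg/h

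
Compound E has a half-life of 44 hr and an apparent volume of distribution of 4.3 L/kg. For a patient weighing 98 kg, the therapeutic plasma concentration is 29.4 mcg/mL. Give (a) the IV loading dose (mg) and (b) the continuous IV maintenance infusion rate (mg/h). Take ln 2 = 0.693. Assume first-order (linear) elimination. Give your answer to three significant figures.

(a) 12400 mg; (b) 195 mg/h

Vd = 4.3 L/kg × 98 kg = 421.4 L
LD = Vd × C = 421.4 × 29.4 = 12390 mg
CL = 0.693 × Vd / t½ = 0.693 × 421.4 / 44 = 6.637 L/h
Infusion rate = CL × Css = 6.637 × 29.4 = 195.1 mg/h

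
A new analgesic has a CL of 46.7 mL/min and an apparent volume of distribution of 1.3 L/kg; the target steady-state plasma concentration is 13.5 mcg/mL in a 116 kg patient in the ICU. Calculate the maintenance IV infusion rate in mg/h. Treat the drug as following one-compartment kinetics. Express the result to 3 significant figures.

37.8 mg/h

Convert clearance: 46.7 mL/min × 60 min/h ÷ 1000 mL/L = 2.802 L/h
Rate = CL × Css = 2.802 × 13.5 = 37.83 mg/h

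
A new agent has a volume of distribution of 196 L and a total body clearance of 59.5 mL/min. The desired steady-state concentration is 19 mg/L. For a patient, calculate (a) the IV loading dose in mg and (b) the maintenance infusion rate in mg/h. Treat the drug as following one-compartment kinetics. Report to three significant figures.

Loading dose = Vd × C = 196.0 × 19 = 3724 mg
CL = 59.5 mL/min = 59.5 × 0.06 = 3.570 L/h
Infusion rate = 3.570 L/h × 19 mg/L = 67.83 mg/h

(a) 3720 mg; (b) 67.8 mg/h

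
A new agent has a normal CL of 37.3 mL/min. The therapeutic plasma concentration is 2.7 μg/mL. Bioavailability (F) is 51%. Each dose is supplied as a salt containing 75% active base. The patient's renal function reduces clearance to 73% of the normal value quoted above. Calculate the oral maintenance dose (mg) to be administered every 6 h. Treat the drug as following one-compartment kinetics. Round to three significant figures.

69.2 mg

CL = 37.3 mL/min × 60/1000 = 2.238 L/h
Patient clearance = 0.73 × 2.238 = 1.634 L/h
At steady state, dose per interval replaces the amount cleared in that interval: F·S·D/τ = CL·Css.
D = CL × Css × τ / F / S = 1.634 × 2.7 × 6 / 0.51 / 0.75 = 69.20 mg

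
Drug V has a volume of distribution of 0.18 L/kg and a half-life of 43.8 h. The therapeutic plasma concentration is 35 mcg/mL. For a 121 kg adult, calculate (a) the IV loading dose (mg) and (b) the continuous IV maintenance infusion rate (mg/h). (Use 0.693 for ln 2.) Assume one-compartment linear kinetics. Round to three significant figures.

Total Vd = 0.18 × 121 = 21.78 L
LD = Vd × C = 21.78 × 35 = 762.3 mg
CL = 0.693 × Vd / t½ = 0.693 × 21.78 / 43.8 = 0.3446 L/h
Infusion rate = CL × Css = 0.3446 × 35 = 12.06 mg/h

(a) 762 mg; (b) 12.1 mg/h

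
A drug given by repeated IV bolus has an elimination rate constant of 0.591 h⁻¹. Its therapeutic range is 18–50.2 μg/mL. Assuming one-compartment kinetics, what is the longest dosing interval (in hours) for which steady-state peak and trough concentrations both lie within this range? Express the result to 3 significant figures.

Between IV bolus doses, concentration decays as C = C₀·e^(−kτ), so C_peak/C_trough = e^(kτ).
τ_max = ln(C_peak/C_trough) / k = ln(50.2/18) / 0.5910 = 1.026 / 0.5910 = 1.736 h

1.74 h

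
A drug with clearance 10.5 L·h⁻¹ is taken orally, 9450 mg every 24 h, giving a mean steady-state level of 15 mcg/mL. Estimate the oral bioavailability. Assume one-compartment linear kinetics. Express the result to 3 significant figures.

F·D/τ = CL·Css at steady state → F = CL·Css·τ / D.
F = 10.5 × 15 × 24 / 9450 = 0.400

0.400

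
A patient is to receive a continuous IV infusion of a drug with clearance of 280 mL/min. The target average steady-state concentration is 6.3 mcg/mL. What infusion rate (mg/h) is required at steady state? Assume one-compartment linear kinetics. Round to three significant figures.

106 mg/h

CL = 280 mL/min = 280 × 0.06 = 16.80 L/h
Rate = CL × Css = 16.80 × 6.3 = 105.8 mg/h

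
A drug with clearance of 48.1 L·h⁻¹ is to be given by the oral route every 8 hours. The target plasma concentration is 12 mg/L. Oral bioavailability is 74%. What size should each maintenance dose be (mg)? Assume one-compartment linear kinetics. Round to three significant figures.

6240 mg

At steady state, dose per interval replaces the amount cleared in that interval: F·D/τ = CL·Css.
D = CL × Css × τ / F = 48.10 × 12 × 8 / 0.74 = 6240 mg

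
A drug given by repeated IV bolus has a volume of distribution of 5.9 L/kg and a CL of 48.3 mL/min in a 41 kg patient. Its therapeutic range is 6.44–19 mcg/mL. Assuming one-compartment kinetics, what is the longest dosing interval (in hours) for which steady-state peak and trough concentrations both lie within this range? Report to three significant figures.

Vd = 5.9 L/kg × 41 kg = 241.9 L
Convert clearance: 48.3 mL/min × 60 min/h ÷ 1000 mL/L = 2.898 L/h
k = CL / Vd = 2.898 / 241.9 = 0.01198 h⁻¹
Between IV bolus doses, concentration decays as C = C₀·e^(−kτ), so C_peak/C_trough = e^(kτ).
τ_max = ln(C_peak/C_trough) / k = ln(19/6.44) / 0.01198 = 1.082 / 0.01198 = 90.32 h

90.3 h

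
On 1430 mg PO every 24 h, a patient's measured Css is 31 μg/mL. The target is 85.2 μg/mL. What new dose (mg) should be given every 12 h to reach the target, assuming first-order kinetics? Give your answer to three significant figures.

1970 mg

For first-order elimination, Css ∝ F·D/(CL·τ); F and CL are unchanged, so Css ∝ D/τ.
D₂ = D₁ × (Css,target / Css,current) × (τ₂/τ₁) = 1430 × (85.2/31) × (12/24) = 1965 mg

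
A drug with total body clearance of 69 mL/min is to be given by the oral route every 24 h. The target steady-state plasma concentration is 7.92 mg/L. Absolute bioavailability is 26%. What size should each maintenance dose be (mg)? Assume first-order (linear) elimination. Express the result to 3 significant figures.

3030 mg

CL = 69 mL/min × 60/1000 = 4.140 L/h
D = CL × Css × τ / F = 4.140 × 7.92 × 24 / 0.26 = 3027 mg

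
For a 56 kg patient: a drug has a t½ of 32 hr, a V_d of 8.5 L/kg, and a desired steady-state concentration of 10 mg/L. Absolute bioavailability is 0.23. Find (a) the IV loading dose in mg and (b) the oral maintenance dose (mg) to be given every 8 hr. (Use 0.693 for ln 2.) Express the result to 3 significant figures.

(a) 4760 mg; (b) 3590 mg

Total Vd = 8.5 × 56 = 476.0 L
LD = Vd × C = 476.0 × 10 = 4760 mg
CL = 0.693 × Vd / t½ = 0.693 × 476.0 / 32 = 10.31 L/h
D = CL × Css × τ / F = 10.31 × 10 × 8 / 0.23 = 3586 mg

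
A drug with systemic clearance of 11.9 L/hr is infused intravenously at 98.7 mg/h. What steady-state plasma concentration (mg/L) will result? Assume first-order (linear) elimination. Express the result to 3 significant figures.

Css = rate / CL = 98.7 / 11.90 = 8.294 mg/L

8.29 mg/L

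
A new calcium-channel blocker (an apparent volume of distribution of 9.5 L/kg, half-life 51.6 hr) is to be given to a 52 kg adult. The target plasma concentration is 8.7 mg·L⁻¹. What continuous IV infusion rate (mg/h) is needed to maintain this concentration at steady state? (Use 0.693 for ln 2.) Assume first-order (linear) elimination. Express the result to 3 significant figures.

Vd(total) = 52 kg × 9.5 L/kg = 494.0 L
CL = 0.693 × Vd / t½ = 0.693 × 494.0 / 51.6 = 6.635 L/h
Infusion rate = CL × Css = 6.635 × 8.7 = 57.72 mg/h

57.7 mg/h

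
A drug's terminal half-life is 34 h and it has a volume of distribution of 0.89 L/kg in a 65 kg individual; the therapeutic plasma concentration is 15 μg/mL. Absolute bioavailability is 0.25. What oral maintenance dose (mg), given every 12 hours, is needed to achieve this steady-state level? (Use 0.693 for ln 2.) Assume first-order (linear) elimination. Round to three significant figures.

849 mg

Vd(total) = 65 kg × 0.89 L/kg = 57.85 L
k = 0.693/34 = 0.02038 h⁻¹, so CL = k·Vd = 0.02038 × 57.85 = 1.179 L/h
D = CL × Css × τ / F = 1.179 × 15 × 12 / 0.25 = 848.9 mg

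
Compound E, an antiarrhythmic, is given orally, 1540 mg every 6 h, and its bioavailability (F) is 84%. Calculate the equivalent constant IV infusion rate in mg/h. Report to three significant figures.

Equivalent systemic input: infusion rate = F·D/τ.
Rate = 0.84 × 1540 / 6 = 215.6 mg/h

216 mg/h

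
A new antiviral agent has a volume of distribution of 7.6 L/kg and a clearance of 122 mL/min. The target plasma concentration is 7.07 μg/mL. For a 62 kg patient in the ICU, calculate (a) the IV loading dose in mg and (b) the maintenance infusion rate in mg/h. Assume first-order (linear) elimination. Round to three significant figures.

(a) 3330 mg; (b) 51.8 mg/h

Vd = 7.6 L/kg × 62 kg = 471.2 L
Loading dose = Vd × C = 471.2 × 7.07 = 3331 mg
CL = 122 mL/min = 122 × 0.06 = 7.320 L/h
Maintenance: replace elimination → rate = CL × Css = 7.320 × 7.07 = 51.75 mg/h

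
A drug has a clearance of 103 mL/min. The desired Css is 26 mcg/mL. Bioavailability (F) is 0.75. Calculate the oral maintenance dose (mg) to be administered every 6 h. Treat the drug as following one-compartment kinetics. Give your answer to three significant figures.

1290 mg

Convert clearance: 103 mL/min × 60 min/h ÷ 1000 mL/L = 6.180 L/h
At steady state, dose per interval replaces the amount cleared in that interval: F·D/τ = CL·Css.
D = CL × Css × τ / F = 6.180 × 26 × 6 / 0.75 = 1285 mg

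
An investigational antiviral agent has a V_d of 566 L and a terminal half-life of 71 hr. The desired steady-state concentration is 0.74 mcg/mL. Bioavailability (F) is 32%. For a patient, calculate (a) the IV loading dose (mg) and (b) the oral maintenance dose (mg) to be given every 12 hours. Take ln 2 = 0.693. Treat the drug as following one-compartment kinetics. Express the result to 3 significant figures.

LD = Vd × C = 566.0 × 0.74 = 418.8 mg
CL = 0.693 × Vd / t½ = 0.693 × 566.0 / 71 = 5.524 L/h
D = CL × Css × τ / F = 5.524 × 0.74 × 12 / 0.32 = 153.3 mg

(a) 419 mg; (b) 153 mg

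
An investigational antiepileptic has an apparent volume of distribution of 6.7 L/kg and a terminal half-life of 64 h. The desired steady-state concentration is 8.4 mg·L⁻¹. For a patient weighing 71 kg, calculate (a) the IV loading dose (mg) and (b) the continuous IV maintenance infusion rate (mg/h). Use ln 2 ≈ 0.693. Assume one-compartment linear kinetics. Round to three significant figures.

Total Vd = 6.7 × 71 = 475.7 L
LD = Vd × C = 475.7 × 8.4 = 3996 mg
CL = 0.693 × Vd / t½ = 0.693 × 475.7 / 64 = 5.151 L/h
Infusion rate = CL × Css = 5.151 × 8.4 = 43.27 mg/h

(a) 4000 mg; (b) 43.3 mg/h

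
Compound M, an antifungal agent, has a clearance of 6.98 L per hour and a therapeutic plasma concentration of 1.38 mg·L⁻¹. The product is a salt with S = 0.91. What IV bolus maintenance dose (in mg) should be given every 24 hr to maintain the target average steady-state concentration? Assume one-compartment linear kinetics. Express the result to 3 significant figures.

254 mg

D = CL × Css × τ / S = 6.980 × 1.38 × 24 / 0.91 = 254.0 mg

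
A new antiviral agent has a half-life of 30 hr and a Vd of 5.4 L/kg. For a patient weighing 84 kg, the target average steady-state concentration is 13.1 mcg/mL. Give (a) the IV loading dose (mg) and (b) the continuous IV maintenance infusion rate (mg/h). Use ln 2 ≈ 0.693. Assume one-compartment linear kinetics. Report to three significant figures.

(a) 5940 mg; (b) 137 mg/h

Vd = 5.4 L/kg × 84 kg = 453.6 L
LD = Vd × C = 453.6 × 13.1 = 5942 mg
CL = 0.693 × Vd / t½ = 0.693 × 453.6 / 30 = 10.48 L/h
Infusion rate = CL × Css = 10.48 × 13.1 = 137.3 mg/h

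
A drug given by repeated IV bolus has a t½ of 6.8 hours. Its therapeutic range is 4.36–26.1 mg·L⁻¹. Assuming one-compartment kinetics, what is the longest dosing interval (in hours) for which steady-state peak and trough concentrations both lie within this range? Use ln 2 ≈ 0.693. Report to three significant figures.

17.6 h

k = 0.693 / t½ = 0.693 / 6.8 = 0.1019 h⁻¹
Between IV bolus doses, concentration decays as C = C₀·e^(−kτ), so C_peak/C_trough = e^(kτ).
τ_max = ln(C_peak/C_trough) / k = ln(26.1/4.36) / 0.1019 = 1.789 / 0.1019 = 17.56 h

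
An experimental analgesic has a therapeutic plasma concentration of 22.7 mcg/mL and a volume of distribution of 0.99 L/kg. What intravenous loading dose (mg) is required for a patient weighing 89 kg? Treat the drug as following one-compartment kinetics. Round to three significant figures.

2000 mg

Vd(total) = 89 kg × 0.99 L/kg = 88.11 L
LD = Vd × C = 88.11 × 22.70 = 2000 mg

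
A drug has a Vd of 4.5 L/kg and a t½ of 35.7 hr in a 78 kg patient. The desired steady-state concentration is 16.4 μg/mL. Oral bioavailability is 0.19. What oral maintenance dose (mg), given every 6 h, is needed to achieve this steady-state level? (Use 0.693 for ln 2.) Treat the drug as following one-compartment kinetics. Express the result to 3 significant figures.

3530 mg

Vd = 4.5 L/kg × 78 kg = 351.0 L
k = 0.693/35.7 = 0.01941 h⁻¹, so CL = k·Vd = 0.01941 × 351.0 = 6.813 L/h
D = CL × Css × τ / F = 6.813 × 16.4 × 6 / 0.19 = 3528 mg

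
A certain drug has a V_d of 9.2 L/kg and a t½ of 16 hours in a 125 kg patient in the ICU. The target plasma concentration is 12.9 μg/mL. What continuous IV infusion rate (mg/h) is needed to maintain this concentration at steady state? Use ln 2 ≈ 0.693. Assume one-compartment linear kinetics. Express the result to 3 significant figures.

Vd(total) = 125 kg × 9.2 L/kg = 1150 L
k = 0.693/16 = 0.04331 h⁻¹, so CL = k·Vd = 0.04331 × 1150 = 49.81 L/h
Infusion rate = CL × Css = 49.81 × 12.9 = 642.5 mg/h

643 mg/h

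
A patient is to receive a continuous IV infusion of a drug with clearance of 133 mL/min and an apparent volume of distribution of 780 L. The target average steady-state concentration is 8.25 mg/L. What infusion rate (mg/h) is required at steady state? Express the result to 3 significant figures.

CL = 133 mL/min × 60/1000 = 7.980 L/h
At steady state, infusion rate equals elimination rate: rate in = CL × Css.
Rate = CL × Css = 7.980 × 8.25 = 65.84 mg/h

65.8 mg/h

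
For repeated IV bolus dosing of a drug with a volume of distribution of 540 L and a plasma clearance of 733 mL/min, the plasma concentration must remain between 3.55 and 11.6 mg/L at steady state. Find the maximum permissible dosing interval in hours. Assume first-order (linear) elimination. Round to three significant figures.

14.5 h

CL = 733 mL/min = 733 × 0.06 = 43.98 L/h
k = CL / Vd = 43.98 / 540.0 = 0.08144 h⁻¹
Between IV bolus doses, concentration decays as C = C₀·e^(−kτ), so C_peak/C_trough = e^(kτ).
τ_max = ln(C_peak/C_trough) / k = ln(11.6/3.55) / 0.08144 = 1.184 / 0.08144 = 14.54 h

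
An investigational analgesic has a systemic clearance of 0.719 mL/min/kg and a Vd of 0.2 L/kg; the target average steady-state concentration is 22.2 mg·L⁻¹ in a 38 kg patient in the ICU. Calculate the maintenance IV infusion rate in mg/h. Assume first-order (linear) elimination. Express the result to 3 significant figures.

CL = 0.719 mL/min/kg × 38 kg = 27.32 mL/min = 27.32 × 60/1000 = 1.639 L/h
Maintenance depends on clearance, not Vd — rate in must match rate out.
Infusion rate = CL · Css = 1.639 L/h × 22.2 mg/L = 36.39 mg/h

36.4 mg/h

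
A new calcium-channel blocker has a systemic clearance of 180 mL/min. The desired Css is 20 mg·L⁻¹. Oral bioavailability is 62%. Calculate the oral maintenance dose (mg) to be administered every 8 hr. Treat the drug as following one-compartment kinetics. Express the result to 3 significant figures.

2790 mg

Convert clearance: 180 mL/min × 60 min/h ÷ 1000 mL/L = 10.80 L/h
D = CL × Css × τ / F = 10.80 × 20 × 8 / 0.62 = 2787 mg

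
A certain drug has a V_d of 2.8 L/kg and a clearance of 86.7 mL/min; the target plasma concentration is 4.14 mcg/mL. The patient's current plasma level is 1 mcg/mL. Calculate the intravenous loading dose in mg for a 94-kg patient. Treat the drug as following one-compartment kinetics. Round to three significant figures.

826 mg

Total Vd = 2.8 × 94 = 263.2 L
Concentration deficit ΔC = 4.14 − 1 = 3.140 mg/L
LD = Vd × ΔC = 263.2 × 3.140 = 826.4 mg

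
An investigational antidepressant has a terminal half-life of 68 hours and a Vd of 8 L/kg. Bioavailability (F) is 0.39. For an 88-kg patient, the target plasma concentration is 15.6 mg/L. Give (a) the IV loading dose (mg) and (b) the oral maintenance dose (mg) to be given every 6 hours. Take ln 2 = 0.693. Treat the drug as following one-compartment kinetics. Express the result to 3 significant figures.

(a) 11000 mg; (b) 1720 mg

Vd(total) = 88 kg × 8 L/kg = 704.0 L
LD = Vd × C = 704.0 × 15.6 = 10980 mg
CL = 0.693 × Vd / t½ = 0.693 × 704.0 / 68 = 7.175 L/h
D = CL × Css × τ / F = 7.175 × 15.6 × 6 / 0.39 = 1722 mg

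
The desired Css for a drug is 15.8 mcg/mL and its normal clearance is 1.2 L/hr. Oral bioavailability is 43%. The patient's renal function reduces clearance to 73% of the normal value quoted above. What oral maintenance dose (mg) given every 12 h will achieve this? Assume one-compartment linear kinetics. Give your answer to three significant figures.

Patient clearance = 0.73 × 1.200 = 0.8760 L/h
D = CL × Css × τ / F = 0.8760 × 15.8 × 12 / 0.43 = 386.3 mg

386 mg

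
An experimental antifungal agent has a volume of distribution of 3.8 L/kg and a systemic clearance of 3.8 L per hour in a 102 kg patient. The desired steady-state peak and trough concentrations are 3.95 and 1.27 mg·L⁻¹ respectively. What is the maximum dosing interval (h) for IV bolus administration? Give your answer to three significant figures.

116 h

Total Vd = 3.8 × 102 = 387.6 L
k = CL / Vd = 3.800 / 387.6 = 0.009804 h⁻¹
Between IV bolus doses, concentration decays as C = C₀·e^(−kτ), so C_peak/C_trough = e^(kτ).
τ_max = ln(C_peak/C_trough) / k = ln(3.95/1.27) / 0.009804 = 1.135 / 0.009804 = 115.8 h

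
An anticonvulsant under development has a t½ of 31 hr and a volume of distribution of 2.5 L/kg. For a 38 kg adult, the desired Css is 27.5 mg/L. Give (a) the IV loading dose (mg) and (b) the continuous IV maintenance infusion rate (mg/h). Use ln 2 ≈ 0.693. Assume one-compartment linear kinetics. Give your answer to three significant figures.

Vd(total) = 38 kg × 2.5 L/kg = 95.00 L
LD = Vd × C = 95.00 × 27.5 = 2613 mg
CL = 0.693 × Vd / t½ = 0.693 × 95.00 / 31 = 2.124 L/h
Infusion rate = CL × Css = 2.124 × 27.5 = 58.41 mg/h

(a) 2610 mg; (b) 58.4 mg/h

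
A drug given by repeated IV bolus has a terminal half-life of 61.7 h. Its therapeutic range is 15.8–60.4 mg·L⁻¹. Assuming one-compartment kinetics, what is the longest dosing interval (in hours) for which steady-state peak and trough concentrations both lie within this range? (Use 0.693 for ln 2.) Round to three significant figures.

k = 0.693 / t½ = 0.693 / 61.7 = 0.01123 h⁻¹
Between IV bolus doses, concentration decays as C = C₀·e^(−kτ), so C_peak/C_trough = e^(kτ).
τ_max = ln(C_peak/C_trough) / k = ln(60.4/15.8) / 0.01123 = 1.341 / 0.01123 = 119.4 h

119 h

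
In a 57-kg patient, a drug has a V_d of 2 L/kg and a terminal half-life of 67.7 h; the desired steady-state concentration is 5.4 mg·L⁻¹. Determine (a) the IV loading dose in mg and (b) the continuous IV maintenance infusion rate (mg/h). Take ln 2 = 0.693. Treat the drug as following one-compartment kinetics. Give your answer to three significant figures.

(a) 616 mg; (b) 6.30 mg/h

Vd(total) = 57 kg × 2 L/kg = 114.0 L
LD = Vd × C = 114.0 × 5.4 = 615.6 mg
CL = 0.693 × Vd / t½ = 0.693 × 114.0 / 67.7 = 1.167 L/h
Infusion rate = CL × Css = 1.167 × 5.4 = 6.302 mg/h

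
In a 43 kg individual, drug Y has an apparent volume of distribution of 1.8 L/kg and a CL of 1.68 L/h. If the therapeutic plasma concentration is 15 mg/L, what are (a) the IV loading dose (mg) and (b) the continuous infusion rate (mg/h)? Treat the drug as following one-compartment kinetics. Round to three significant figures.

Vd(total) = 43 kg × 1.8 L/kg = 77.40 L
LD = Vd · C_target = 77.40 × 15 = 1161 mg
Maintenance infusion rate = CL × Css = 1.680 × 15 = 25.20 mg/h

(a) 1160 mg; (b) 25.2 mg/h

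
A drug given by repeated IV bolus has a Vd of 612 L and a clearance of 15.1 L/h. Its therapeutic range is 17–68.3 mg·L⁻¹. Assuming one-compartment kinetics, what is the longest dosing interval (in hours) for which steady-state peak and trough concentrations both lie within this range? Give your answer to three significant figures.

k = CL / Vd = 15.10 / 612.0 = 0.02467 h⁻¹
Between IV bolus doses, concentration decays as C = C₀·e^(−kτ), so C_peak/C_trough = e^(kτ).
τ_max = ln(C_peak/C_trough) / k = ln(68.3/17) / 0.02467 = 1.391 / 0.02467 = 56.38 h

56.4 h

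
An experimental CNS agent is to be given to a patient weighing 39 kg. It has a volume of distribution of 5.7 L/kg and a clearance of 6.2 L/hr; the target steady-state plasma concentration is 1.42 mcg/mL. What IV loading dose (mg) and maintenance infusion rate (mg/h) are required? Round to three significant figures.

Total Vd = 5.7 × 39 = 222.3 L
Loading: fill Vd to C_target → 222.3 L × 1.42 mg/L = 315.7 mg
Infusion rate = 6.200 L/h × 1.42 mg/L = 8.804 mg/h

(a) 316 mg; (b) 8.80 mg/h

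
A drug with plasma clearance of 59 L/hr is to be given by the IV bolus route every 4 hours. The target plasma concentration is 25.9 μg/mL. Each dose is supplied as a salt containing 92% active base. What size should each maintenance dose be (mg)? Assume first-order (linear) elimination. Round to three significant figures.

At steady state, dose per interval replaces the amount cleared in that interval: S·D/τ = CL·Css.
D = CL × Css × τ / S = 59.00 × 25.9 × 4 / 0.92 = 6644 mg

6640 mg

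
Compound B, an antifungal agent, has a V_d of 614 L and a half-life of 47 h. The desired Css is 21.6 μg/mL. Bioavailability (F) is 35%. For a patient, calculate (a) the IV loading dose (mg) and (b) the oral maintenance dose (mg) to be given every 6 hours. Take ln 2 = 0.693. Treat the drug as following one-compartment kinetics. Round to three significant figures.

LD = Vd × C = 614.0 × 21.6 = 13260 mg
CL = 0.693 × Vd / t½ = 0.693 × 614.0 / 47 = 9.053 L/h
D = CL × Css × τ / F = 9.053 × 21.6 × 6 / 0.35 = 3352 mg

(a) 13300 mg; (b) 3350 mg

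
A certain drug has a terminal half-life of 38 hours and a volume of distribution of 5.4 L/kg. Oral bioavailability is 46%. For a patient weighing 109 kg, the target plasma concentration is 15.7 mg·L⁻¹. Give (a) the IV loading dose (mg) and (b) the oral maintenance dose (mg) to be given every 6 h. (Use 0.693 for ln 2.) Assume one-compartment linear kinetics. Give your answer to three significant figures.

Total Vd = 5.4 × 109 = 588.6 L
LD = Vd × C = 588.6 × 15.7 = 9241 mg
CL = 0.693 × Vd / t½ = 0.693 × 588.6 / 38 = 10.73 L/h
D = CL × Css × τ / F = 10.73 × 15.7 × 6 / 0.46 = 2197 mg

(a) 9240 mg; (b) 2200 mg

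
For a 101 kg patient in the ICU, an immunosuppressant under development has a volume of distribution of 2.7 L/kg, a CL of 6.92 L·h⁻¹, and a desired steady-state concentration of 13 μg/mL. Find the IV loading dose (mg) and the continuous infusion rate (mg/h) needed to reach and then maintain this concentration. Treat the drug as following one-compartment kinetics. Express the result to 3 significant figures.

(a) 3550 mg; (b) 90.0 mg/h

Vd(total) = 101 kg × 2.7 L/kg = 272.7 L
Loading dose = Vd × C = 272.7 × 13 = 3545 mg
Infusion rate = 6.920 L/h × 13 mg/L = 89.96 mg/h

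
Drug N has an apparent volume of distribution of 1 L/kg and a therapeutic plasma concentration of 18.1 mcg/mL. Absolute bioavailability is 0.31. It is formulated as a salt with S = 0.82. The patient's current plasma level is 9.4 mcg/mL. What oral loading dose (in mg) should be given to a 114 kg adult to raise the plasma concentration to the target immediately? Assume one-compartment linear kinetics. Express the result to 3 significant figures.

3900 mg

Vd = 1 L/kg × 114 kg = 114.0 L
Concentration deficit ΔC = 18.1 − 9.4 = 8.700 mg/L
LD = Vd × ΔC / F / S = 114.0 × 8.700 / 0.31 / 0.82 = 3902 mg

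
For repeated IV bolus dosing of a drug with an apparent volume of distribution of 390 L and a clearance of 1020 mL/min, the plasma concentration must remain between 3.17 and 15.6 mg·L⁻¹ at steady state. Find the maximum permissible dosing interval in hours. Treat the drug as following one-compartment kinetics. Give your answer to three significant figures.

CL = 1020 mL/min × 60/1000 = 61.20 L/h
k = CL / Vd = 61.20 / 390.0 = 0.1569 h⁻¹
Between IV bolus doses, concentration decays as C = C₀·e^(−kτ), so C_peak/C_trough = e^(kτ).
τ_max = ln(C_peak/C_trough) / k = ln(15.6/3.17) / 0.1569 = 1.594 / 0.1569 = 10.16 h

10.2 h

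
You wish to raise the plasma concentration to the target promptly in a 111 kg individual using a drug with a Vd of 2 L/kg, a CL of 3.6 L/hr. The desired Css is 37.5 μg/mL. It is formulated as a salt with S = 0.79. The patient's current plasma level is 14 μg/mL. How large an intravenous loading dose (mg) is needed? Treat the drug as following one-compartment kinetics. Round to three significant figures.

Vd = 2 L/kg × 111 kg = 222.0 L
LD is governed by Vd — clearance does not enter the loading-dose calculation.
Concentration deficit ΔC = 37.5 − 14 = 23.50 mg/L
LD = Vd × ΔC / S = 222.0 × 23.50 / 0.79 = 6604 mg

6600 mg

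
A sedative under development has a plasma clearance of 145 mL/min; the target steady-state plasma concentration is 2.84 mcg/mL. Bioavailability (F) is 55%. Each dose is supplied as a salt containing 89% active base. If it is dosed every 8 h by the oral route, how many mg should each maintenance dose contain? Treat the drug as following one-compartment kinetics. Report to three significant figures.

CL = 145 mL/min × 60/1000 = 8.700 L/h
D = CL × Css × τ / F / S = 8.700 × 2.84 × 8 / 0.55 / 0.89 = 403.8 mg

404 mg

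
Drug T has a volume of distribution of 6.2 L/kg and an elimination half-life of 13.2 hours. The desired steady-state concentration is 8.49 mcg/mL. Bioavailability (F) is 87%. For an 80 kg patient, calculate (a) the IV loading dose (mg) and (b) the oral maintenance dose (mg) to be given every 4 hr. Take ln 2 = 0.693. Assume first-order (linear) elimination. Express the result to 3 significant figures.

Total Vd = 6.2 × 80 = 496.0 L
LD = Vd × C = 496.0 × 8.49 = 4211 mg
CL = 0.693 × Vd / t½ = 0.693 × 496.0 / 13.2 = 26.04 L/h
D = CL × Css × τ / F = 26.04 × 8.49 × 4 / 0.87 = 1016 mg

(a) 4210 mg; (b) 1020 mg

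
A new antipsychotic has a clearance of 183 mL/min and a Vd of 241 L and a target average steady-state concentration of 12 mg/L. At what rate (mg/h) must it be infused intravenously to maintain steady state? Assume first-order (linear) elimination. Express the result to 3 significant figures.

132 mg/h

CL = 183 mL/min = 183 × 0.06 = 10.98 L/h
Infusion rate = CL · Css = 10.98 L/h × 12 mg/L = 131.8 mg/h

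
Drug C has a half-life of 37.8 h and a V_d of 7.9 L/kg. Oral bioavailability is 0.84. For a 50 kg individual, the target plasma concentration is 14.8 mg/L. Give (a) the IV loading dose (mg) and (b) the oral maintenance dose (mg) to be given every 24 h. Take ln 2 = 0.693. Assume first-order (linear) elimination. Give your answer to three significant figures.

Vd(total) = 50 kg × 7.9 L/kg = 395.0 L
LD = Vd × C = 395.0 × 14.8 = 5846 mg
CL = 0.693 × Vd / t½ = 0.693 × 395.0 / 37.8 = 7.242 L/h
D = CL × Css × τ / F = 7.242 × 14.8 × 24 / 0.84 = 3062 mg

(a) 5850 mg; (b) 3060 mg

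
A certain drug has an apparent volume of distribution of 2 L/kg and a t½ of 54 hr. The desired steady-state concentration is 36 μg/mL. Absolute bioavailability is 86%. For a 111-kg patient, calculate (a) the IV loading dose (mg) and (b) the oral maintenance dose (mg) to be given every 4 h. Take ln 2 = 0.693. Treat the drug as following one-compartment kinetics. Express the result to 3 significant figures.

Vd = 2 L/kg × 111 kg = 222.0 L
LD = Vd × C = 222.0 × 36 = 7992 mg
CL = 0.693 × Vd / t½ = 0.693 × 222.0 / 54 = 2.849 L/h
D = CL × Css × τ / F = 2.849 × 36 × 4 / 0.86 = 477.0 mg

(a) 7990 mg; (b) 477 mg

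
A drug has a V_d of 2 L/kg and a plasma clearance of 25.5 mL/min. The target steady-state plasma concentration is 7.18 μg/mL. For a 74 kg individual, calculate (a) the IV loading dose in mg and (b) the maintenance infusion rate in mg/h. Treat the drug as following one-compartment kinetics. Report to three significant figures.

Vd = 2 L/kg × 74 kg = 148.0 L
Loading dose = Vd × C = 148.0 × 7.18 = 1063 mg
CL = 25.5 mL/min × 60/1000 = 1.530 L/h
Infusion rate = 1.530 L/h × 7.18 mg/L = 10.99 mg/h

(a) 1060 mg; (b) 11.0 mg/h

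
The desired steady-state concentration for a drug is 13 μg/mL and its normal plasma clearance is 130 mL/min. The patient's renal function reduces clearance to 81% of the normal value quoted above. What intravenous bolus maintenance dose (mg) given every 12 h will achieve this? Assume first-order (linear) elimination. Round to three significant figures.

CL = 130 mL/min = 130 × 0.06 = 7.800 L/h
Patient clearance = 0.81 × 7.800 = 6.318 L/h
At steady state, dose per interval replaces the amount cleared in that interval: D/τ = CL·Css.
D = CL × Css × τ = 6.318 × 13 × 12 = 985.6 mg

986 mg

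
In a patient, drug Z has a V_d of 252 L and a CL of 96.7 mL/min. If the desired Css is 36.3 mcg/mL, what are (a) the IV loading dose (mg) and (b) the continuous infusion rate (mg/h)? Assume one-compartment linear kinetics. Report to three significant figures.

LD = Vd · C_target = 252.0 × 36.3 = 9148 mg
Convert clearance: 96.7 mL/min × 60 min/h ÷ 1000 mL/L = 5.802 L/h
Maintenance: replace elimination → rate = CL × Css = 5.802 × 36.3 = 210.6 mg/h

(a) 9150 mg; (b) 211 mg/h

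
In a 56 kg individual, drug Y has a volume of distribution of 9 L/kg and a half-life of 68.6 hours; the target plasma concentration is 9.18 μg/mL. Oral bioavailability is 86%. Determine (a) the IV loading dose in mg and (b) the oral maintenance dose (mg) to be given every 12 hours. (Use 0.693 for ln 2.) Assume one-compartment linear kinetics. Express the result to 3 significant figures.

Vd = 9 L/kg × 56 kg = 504.0 L
LD = Vd × C = 504.0 × 9.18 = 4627 mg
CL = 0.693 × Vd / t½ = 0.693 × 504.0 / 68.6 = 5.091 L/h
D = CL × Css × τ / F = 5.091 × 9.18 × 12 / 0.86 = 652.1 mg

(a) 4630 mg; (b) 652 mg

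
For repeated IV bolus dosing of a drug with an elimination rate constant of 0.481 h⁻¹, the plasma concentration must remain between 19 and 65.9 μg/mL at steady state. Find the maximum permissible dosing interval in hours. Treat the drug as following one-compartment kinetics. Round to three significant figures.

Between IV bolus doses, concentration decays as C = C₀·e^(−kτ), so C_peak/C_trough = e^(kτ).
τ_max = ln(C_peak/C_trough) / k = ln(65.9/19) / 0.4810 = 1.244 / 0.4810 = 2.586 h

2.59 h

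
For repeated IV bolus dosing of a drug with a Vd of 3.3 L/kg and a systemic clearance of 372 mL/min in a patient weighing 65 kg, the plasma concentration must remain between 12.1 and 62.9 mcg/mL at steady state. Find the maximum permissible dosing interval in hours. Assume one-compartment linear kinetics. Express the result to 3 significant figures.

Vd = 3.3 L/kg × 65 kg = 214.5 L
CL = 372 mL/min × 60/1000 = 22.32 L/h
k = CL / Vd = 22.32 / 214.5 = 0.1041 h⁻¹
Between IV bolus doses, concentration decays as C = C₀·e^(−kτ), so C_peak/C_trough = e^(kτ).
τ_max = ln(C_peak/C_trough) / k = ln(62.9/12.1) / 0.1041 = 1.648 / 0.1041 = 15.83 h

15.8 h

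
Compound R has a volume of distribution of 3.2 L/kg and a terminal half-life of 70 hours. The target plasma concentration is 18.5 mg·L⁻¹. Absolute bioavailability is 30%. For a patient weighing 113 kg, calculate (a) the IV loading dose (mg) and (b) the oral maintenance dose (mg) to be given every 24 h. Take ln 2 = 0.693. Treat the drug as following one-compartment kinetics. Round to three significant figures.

Vd(total) = 113 kg × 3.2 L/kg = 361.6 L
LD = Vd × C = 361.6 × 18.5 = 6690 mg
CL = 0.693 × Vd / t½ = 0.693 × 361.6 / 70 = 3.580 L/h
D = CL × Css × τ / F = 3.580 × 18.5 × 24 / 0.3 = 5298 mg

(a) 6690 mg; (b) 5300 mg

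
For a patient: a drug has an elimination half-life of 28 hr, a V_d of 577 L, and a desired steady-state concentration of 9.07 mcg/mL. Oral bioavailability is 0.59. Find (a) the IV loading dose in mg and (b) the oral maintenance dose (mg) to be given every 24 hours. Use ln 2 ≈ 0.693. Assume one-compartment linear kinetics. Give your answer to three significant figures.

(a) 5230 mg; (b) 5270 mg

LD = Vd × C = 577.0 × 9.07 = 5233 mg
CL = 0.693 × Vd / t½ = 0.693 × 577.0 / 28 = 14.28 L/h
D = CL × Css × τ / F = 14.28 × 9.07 × 24 / 0.59 = 5269 mg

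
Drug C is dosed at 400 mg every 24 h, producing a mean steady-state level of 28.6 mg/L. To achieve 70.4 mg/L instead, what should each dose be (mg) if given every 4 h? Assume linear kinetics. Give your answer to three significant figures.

164 mg

With linear kinetics, Css is proportional to dose rate (D/τ) at fixed clearance.
D₂ = D₁ × (Css,target / Css,current) × (τ₂/τ₁) = 400 × (70.4/28.6) × (4/24) = 164.1 mg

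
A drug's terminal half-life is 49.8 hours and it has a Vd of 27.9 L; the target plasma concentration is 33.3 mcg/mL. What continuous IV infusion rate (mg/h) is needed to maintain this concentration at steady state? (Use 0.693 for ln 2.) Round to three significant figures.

12.9 mg/h

CL = ln 2 · Vd / t½ = 0.693 × 27.90 / 49.8 = 0.3882 L/h
Infusion rate = CL × Css = 0.3882 × 33.3 = 12.93 mg/h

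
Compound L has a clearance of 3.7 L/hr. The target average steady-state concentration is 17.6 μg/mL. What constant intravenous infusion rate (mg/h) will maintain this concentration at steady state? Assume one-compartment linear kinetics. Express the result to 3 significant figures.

R₀ = 3.700 × 17.6 = 65.12 mg/h

65.1 mg/h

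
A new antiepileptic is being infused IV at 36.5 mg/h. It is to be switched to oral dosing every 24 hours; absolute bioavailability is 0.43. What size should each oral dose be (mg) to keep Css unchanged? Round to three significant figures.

2040 mg

To maintain the same Css, the systemic dosing rate must be unchanged: F·D/τ = infusion rate.
D = rate × τ / F = 36.5 × 24 / 0.43 = 2037 mg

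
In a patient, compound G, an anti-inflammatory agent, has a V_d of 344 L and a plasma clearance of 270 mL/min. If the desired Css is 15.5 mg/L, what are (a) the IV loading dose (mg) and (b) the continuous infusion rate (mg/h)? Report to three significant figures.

LD = Vd · C_target = 344.0 × 15.5 = 5332 mg
Convert clearance: 270 mL/min × 60 min/h ÷ 1000 mL/L = 16.20 L/h
Infusion rate = 16.20 L/h × 15.5 mg/L = 251.1 mg/h

(a) 5330 mg; (b) 251 mg/h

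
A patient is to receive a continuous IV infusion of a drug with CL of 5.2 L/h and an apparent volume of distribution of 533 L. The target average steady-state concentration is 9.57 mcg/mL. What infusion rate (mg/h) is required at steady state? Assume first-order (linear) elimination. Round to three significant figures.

49.8 mg/h

Rate = CL × Css = 5.200 × 9.57 = 49.76 mg/h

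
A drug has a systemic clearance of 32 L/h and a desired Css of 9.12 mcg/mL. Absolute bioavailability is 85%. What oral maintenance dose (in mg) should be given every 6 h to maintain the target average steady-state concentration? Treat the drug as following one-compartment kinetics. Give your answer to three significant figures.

D = CL × Css × τ / F = 32.00 × 9.12 × 6 / 0.85 = 2060 mg

2060 mg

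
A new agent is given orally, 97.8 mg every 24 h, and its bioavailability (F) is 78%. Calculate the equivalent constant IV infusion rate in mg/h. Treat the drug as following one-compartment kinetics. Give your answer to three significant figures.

Equivalent systemic input: infusion rate = F·D/τ.
Rate = 0.78 × 97.8 / 24 = 3.179 mg/h

3.18 mg/h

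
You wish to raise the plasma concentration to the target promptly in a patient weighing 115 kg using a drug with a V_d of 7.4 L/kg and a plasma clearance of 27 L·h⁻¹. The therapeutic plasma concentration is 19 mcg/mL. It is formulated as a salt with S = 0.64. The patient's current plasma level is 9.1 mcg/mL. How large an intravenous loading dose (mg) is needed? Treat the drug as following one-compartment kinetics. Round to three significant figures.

Total Vd = 7.4 × 115 = 851.0 L
Concentration deficit ΔC = 19 − 9.1 = 9.900 mg/L
LD = Vd × ΔC / S = 851.0 × 9.900 / 0.64 = 13160 mg

13200 mg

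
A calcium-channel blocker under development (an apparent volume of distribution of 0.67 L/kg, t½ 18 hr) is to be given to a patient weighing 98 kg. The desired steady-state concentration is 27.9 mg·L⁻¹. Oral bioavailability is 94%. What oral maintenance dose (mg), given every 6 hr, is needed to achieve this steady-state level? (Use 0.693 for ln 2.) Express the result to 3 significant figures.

Vd(total) = 98 kg × 0.67 L/kg = 65.66 L
CL = 0.693 × Vd / t½ = 0.693 × 65.66 / 18 = 2.528 L/h
D = CL × Css × τ / F = 2.528 × 27.9 × 6 / 0.94 = 450.2 mg

450 mg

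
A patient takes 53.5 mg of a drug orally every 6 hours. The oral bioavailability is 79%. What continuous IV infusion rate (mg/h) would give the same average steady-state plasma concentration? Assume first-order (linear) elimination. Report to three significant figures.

7.04 mg/h

Equivalent systemic input: infusion rate = F·D/τ.
Rate = 0.79 × 53.5 / 6 = 7.044 mg/h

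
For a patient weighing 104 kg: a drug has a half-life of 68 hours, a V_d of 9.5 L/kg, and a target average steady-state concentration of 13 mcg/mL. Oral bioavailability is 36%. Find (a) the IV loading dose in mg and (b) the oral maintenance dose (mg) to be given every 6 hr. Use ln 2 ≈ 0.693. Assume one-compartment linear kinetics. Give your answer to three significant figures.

Total Vd = 9.5 × 104 = 988.0 L
LD = Vd × C = 988.0 × 13 = 12840 mg
CL = 0.693 × Vd / t½ = 0.693 × 988.0 / 68 = 10.07 L/h
D = CL × Css × τ / F = 10.07 × 13 × 6 / 0.36 = 2182 mg

(a) 12800 mg; (b) 2180 mg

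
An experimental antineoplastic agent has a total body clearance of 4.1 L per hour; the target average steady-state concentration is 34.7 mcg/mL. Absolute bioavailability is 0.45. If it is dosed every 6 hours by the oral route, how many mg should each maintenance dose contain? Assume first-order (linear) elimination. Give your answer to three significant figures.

1900 mg

D = CL × Css × τ / F = 4.100 × 34.7 × 6 / 0.45 = 1897 mg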